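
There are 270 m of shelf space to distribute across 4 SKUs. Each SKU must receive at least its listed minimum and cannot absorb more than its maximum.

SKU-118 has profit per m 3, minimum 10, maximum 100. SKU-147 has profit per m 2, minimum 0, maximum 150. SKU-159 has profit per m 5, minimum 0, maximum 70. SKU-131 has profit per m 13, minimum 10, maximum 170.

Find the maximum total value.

Meeting every minimum uses 10+0+0+10 = 20 m, leaving 250.
Order the SKUs by profit per m: SKU-131 13 > SKU-159 5 > SKU-118 3 > SKU-147 2.
Give SKU-131 160 more to hit its cap of 170 → 90 left.
Give SKU-159 70 more to hit its cap of 70 → 20 left.
Only 20 left; SKU-118 takes them to reach 30.
Total = 3×30 + 5×70 + 13×170 = 2650.

2650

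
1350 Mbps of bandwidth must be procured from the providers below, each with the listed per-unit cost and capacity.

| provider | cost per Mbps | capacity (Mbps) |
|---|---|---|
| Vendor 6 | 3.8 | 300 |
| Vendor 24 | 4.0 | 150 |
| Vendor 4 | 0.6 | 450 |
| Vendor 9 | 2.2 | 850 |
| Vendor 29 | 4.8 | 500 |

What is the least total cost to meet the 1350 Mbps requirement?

2330

Cheapest first:
Take 450 from Vendor 4 at 0.6 ; need 900 more.
Take 850 from Vendor 9 at 2.2 ; need 50 more.
Take 50 from Vendor 6 at 3.8 to finish.
Vendor 24, Vendor 29: unused.
Cost = 450×0.6 + 850×2.2 + 50×3.8 = 2330.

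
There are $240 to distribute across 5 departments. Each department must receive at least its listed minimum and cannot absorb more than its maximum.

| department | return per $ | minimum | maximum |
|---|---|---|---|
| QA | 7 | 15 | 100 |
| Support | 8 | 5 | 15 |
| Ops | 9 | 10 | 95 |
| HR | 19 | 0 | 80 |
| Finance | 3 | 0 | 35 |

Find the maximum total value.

Meeting every minimum uses 15+5+10+0+0 = 30 $, leaving 210.
Rank by return per $: HR 19 > Ops 9 > Support 8 > QA 7 > Finance 3.
HR: +80 to 80 (cap) → 130 left.
Ops: +85 to 95 (cap) → 45 left.
Support takes 10 more to reach its cap of 15 → 35 left.
Only 35 left; QA takes them to reach 50.
Total = 7×50 + 8×15 + 9×95 + 19×80 = 2845.

2845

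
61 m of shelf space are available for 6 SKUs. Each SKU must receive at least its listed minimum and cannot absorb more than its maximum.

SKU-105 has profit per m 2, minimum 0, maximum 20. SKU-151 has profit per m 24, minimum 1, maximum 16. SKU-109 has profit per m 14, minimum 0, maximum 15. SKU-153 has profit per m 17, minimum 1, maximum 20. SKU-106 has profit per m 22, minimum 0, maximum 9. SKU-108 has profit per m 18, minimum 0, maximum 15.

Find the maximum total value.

Meeting every minimum uses 0+1+0+1+0+0 = 2 m, leaving 59.
Rank by profit per m: SKU-151 24 > SKU-106 22 > SKU-108 18 > SKU-153 17 > SKU-109 14 > SKU-105 2.
SKU-151 takes 15 more to reach its cap of 16 → 44 left.
SKU-106 takes 9 more to reach its cap of 9 → 35 left.
SKU-108: +15 to 15 (cap) → 20 left.
SKU-153 takes 19 more to reach its cap of 20 → 1 left.
Only 1 left; SKU-109 takes them to reach 1.
Total = 24×16 + 14×1 + 17×20 + 22×9 + 18×15 = 1206.

1206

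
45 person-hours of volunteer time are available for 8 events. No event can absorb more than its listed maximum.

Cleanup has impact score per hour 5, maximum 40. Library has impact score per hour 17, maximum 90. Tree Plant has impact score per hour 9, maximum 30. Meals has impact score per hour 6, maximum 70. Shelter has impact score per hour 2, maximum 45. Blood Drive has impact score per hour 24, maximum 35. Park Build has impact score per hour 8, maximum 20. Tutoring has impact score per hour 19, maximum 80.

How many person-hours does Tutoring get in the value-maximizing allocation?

10

Rank by impact score per hour: Blood Drive 24 > Tutoring 19 > Library 17 > Tree Plant 9 > Park Build 8 > Meals 6 > Cleanup 5 > Shelter 2.
Blood Drive takes 35 to reach its cap of 35 ; 10 left.
Tutoring has room for 80 but only 10 remain, so it gets 10.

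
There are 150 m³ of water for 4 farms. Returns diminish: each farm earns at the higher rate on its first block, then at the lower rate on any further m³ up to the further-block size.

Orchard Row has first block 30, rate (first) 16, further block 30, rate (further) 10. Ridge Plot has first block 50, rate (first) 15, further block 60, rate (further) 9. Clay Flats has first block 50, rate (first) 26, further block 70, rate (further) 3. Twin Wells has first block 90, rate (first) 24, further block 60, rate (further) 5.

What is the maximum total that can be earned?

3620

Treat each block as its own option and order by rate: Clay Flats/first 26 > Twin Wells/first 24 > Orchard Row/first 16 > Ridge Plot/first 15 > Orchard Row/second 10 > Ridge Plot/second 9 > Twin Wells/second 5 > Clay Flats/second 3.
Fill Clay Flats first block (50 at 26) → 100 left.
Twin Wells first at 24: fill all 90 → 10 left.
10 remain; put them into Orchard Row first at 16.
Total = 26×50 + 24×90 + 16×10 = 3620.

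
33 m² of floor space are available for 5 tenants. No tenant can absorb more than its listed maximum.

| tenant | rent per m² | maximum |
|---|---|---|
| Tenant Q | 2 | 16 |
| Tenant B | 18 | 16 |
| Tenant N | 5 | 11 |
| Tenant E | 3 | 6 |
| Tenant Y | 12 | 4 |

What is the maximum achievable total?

397

Highest rent per m² first: Tenant B 18 > Tenant Y 12 > Tenant N 5 > Tenant E 3 > Tenant Q 2.
Give Tenant B 16 to hit its cap of 16 — 17 left.
Give Tenant Y 4 to hit its cap of 4 — 13 left.
Tenant N: +11 to 11 (cap) — 2 left.
Tenant E: +2 (room for 6) → 2. Pool exhausted.
Total = 18×16 + 5×11 + 3×2 + 12×4 = 397.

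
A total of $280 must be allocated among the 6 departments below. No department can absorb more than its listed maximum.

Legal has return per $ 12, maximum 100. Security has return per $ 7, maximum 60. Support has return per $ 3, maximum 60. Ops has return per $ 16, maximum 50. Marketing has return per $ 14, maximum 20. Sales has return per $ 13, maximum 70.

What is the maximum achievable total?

Rank by return per $: Ops 16 > Marketing 14 > Sales 13 > Legal 12 > Security 7 > Support 3.
Ops: +50 to 50 (cap) → 230 left.
Marketing: +20 to 20 (cap) → 210 left.
Give Sales 70 to hit its cap of 70 → 140 left.
Legal: +100 to 100 (cap) → 40 left.
Security: +40 (room for 60) → 40. Pool exhausted.
Total = 12×100 + 7×40 + 16×50 + 14×20 + 13×70 = 3470.

3470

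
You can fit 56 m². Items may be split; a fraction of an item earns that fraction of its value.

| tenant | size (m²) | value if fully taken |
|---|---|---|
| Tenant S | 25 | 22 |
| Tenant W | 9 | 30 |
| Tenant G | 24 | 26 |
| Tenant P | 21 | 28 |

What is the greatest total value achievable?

85.76

Sort by value density: Tenant W 30/9≈3.33, Tenant P 28/21≈1.33, Tenant G 26/24≈1.08, Tenant S 22/25≈0.88.
Take all of Tenant W (9 m², value 30) → 47 m² left.
All 21 m² of Tenant P fit (value 28) → 26 remain.
All 24 m² of Tenant G fit (value 26) → 2 remain.
Fill the last 2 m² with part of Tenant S: 2/25 of it earns 1.76.
Total value = 85.76.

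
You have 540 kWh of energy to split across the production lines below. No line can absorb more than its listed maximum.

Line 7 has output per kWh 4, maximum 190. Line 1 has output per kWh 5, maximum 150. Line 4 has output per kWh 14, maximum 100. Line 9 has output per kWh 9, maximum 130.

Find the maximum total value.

3960

Order the production lines by output per kWh: Line 4 14 > Line 9 9 > Line 1 5 > Line 7 4.
Line 4 takes 100 to reach its cap of 100 → 440 left.
Line 9 takes 130 to reach its cap of 130 → 310 left.
Give Line 1 150 to hit its cap of 150 → 160 left.
Line 7: +160 (room for 190) → 160. Pool exhausted.
Total = 4×160 + 5×150 + 14×100 + 9×130 = 3960.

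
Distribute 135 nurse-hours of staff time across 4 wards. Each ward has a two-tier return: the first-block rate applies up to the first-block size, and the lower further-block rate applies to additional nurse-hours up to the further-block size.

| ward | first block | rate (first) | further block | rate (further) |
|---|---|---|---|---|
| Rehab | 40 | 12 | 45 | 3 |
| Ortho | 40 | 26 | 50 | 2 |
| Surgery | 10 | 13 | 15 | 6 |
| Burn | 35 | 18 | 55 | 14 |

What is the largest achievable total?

Rank every tier by rate: Ortho/tier1 26 > Burn/tier1 18 > Burn/tier2 14 > Surgery/tier1 13 > Rehab/tier1 12 > Surgery/tier2 6 > Rehab/tier2 3 > Ortho/tier2 2.
Ortho tier1 at 26: fill all 40 — 95 left.
Burn tier1 at 18: fill all 35 — 60 left.
Burn/tier2 (14): +55 — 5 left.
5 remain; put them into Surgery tier1 at 13.
Total = 26×40 + 18×35 + 14×55 + 13×5 = 2505.

2505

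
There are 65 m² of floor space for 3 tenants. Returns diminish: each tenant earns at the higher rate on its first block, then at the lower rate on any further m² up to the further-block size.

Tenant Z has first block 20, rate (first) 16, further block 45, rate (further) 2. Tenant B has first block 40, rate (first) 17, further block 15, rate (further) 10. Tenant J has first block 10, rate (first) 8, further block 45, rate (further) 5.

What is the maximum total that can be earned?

Rank every tier by rate: Tenant B/T1 17 > Tenant Z/T1 16 > Tenant B/T2 10 > Tenant J/T1 8 > Tenant J/T2 5 > Tenant Z/T2 2.
Tenant B/T1 (17): +40 → 25 left.
Fill Tenant Z T1 block (20 at 16) → 5 left.
Tenant B T2 at 10: only 5 left, fill 5.
Total = 17×40 + 16×20 + 10×5 = 1050.

1050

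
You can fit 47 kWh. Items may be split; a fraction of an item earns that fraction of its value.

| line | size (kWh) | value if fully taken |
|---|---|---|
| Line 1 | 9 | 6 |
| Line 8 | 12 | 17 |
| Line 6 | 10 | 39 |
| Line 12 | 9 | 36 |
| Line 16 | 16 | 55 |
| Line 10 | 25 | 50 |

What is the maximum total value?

Sort by value density: Line 12 36/9≈4, Line 6 39/10≈3.9, Line 16 55/16≈3.44, Line 10 50/25≈2, Line 8 17/12≈1.42, Line 1 6/9≈0.667.
Take all of Line 12 (9 kWh, value 36) — 38 kWh left.
Line 6: take in full, 10 kWh for value 39 — 28 left.
Take all of Line 16 (16 kWh, value 55) — 12 kWh left.
Only 12 kWh remain; take 12/25 of Line 10 for value 50×12/25 = 24.
Total value = 154.

154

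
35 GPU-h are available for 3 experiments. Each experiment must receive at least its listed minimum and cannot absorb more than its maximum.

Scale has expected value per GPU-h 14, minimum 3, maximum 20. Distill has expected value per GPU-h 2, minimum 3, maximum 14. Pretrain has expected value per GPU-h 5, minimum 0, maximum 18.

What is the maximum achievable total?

346

Meeting every minimum uses 3+3+0 = 6 GPU-h, leaving 29.
Highest expected value per GPU-h first: Scale 14 > Pretrain 5 > Distill 2.
Give Scale 17 more to hit its cap of 20 — 12 left.
Pretrain: +12 (room for 18) → 12. Pool exhausted.
Total = 14×20 + 2×3 + 5×12 = 346.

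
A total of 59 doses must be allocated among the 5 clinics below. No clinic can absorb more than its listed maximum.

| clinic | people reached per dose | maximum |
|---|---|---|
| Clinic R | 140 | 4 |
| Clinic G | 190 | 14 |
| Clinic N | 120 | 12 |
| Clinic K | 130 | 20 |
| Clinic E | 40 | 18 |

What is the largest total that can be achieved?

7620

Order the clinics by people reached per dose: Clinic G 190 > Clinic R 140 > Clinic K 130 > Clinic N 120 > Clinic E 40.
Clinic G: +14 to 14 (cap) ; 45 left.
Clinic R takes 4 to reach its cap of 4 ; 41 left.
Clinic K: +20 to 20 (cap) ; 21 left.
Give Clinic N 12 to hit its cap of 12 ; 9 left.
Only 9 left; Clinic E takes them to reach 9.
Total = 140×4 + 190×14 + 120×12 + 130×20 + 40×9 = 7620.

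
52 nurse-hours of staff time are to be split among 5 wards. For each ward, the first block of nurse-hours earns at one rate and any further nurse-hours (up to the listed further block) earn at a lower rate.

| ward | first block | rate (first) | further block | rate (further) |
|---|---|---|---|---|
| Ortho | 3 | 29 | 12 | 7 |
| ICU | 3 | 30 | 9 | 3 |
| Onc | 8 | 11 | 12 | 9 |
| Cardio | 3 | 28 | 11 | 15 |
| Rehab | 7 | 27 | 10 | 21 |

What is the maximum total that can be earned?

Treat each block as its own option and order by rate: ICU/first 30 > Ortho/first 29 > Cardio/first 28 > Rehab/first 27 > Rehab/second 21 > Cardio/second 15 > Onc/first 11 > Onc/second 9 > Ortho/second 7 > ICU/second 3.
ICU/first (30): +3 — 49 left.
Ortho/first (29): +3 — 46 left.
Cardio/first (28): +3 — 43 left.
Fill Rehab first block (7 at 27) — 36 left.
Rehab second at 21: fill all 10 — 26 left.
Fill Cardio second block (11 at 15) — 15 left.
Onc first at 11: fill all 8 — 7 left.
Onc/second: +7 of 12 at 9; pool empty.
Total = 30×3 + 29×3 + 28×3 + 27×7 + 21×10 + 15×11 + 11×8 + 9×7 = 976.

976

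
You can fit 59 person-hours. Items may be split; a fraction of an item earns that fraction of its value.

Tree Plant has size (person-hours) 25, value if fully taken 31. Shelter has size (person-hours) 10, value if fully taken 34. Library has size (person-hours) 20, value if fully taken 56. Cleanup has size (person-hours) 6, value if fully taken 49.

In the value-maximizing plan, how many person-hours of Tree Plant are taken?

Best value per unit of size first: Cleanup 49/6≈8.17, Shelter 34/10≈3.4, Library 56/20≈2.8, Tree Plant 31/25≈1.24.
Cleanup: take in full, 6 person-hours for value 49 — 53 left.
All 10 person-hours of Shelter fit (value 34) — 43 remain.
Library: take in full, 20 person-hours for value 56 — 23 left.
Fill the last 23 person-hours with part of Tree Plant: 23/25 of it earns 28.52.

23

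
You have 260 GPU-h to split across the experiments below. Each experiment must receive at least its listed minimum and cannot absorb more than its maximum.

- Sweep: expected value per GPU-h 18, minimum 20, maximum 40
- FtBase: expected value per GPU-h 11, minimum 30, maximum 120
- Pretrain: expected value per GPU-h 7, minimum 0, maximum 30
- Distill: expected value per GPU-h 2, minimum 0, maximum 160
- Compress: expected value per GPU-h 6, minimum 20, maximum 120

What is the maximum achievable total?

Meeting every minimum uses 20+30+0+0+20 = 70 GPU-h, leaving 190.
Highest expected value per GPU-h first: Sweep 18 > FtBase 11 > Pretrain 7 > Compress 6 > Distill 2.
Sweep takes 20 more to reach its cap of 40 — 170 left.
FtBase: +90 to 120 (cap) — 80 left.
Pretrain takes 30 more to reach its cap of 30 — 50 left.
Only 50 left; Compress takes them to reach 70.
Total = 18×40 + 11×120 + 7×30 + 6×70 = 2670.

2670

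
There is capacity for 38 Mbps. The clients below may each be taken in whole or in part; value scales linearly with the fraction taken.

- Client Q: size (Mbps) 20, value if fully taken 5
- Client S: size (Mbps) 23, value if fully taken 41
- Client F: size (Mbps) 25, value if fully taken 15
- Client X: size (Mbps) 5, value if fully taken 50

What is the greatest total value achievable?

Sort by value density: Client X 50/5≈10, Client S 41/23≈1.78, Client F 15/25≈0.6, Client Q 5/20≈0.25.
Client X: take in full, 5 Mbps for value 50 — 33 left.
Take all of Client S (23 Mbps, value 41) — 10 Mbps left.
Fill the last 10 Mbps with part of Client F: 10/25 of it earns 6.
Total value = 97.

97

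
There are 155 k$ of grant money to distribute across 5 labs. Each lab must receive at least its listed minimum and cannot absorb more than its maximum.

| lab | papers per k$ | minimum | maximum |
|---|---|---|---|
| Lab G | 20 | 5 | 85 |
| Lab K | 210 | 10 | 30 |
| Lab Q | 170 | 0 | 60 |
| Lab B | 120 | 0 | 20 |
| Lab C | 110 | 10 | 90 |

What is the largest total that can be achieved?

Meeting every minimum uses 5+10+0+0+10 = 25 k$, leaving 130.
Highest papers per k$ first: Lab K 210 > Lab Q 170 > Lab B 120 > Lab C 110 > Lab G 20.
Lab K: +20 to 30 (cap) ; 110 left.
Lab Q takes 60 more to reach its cap of 60 ; 50 left.
Give Lab B 20 more to hit its cap of 20 ; 30 left.
Lab C: +30 (room for 80) → 40. Pool exhausted.
Total = 20×5 + 210×30 + 170×60 + 120×20 + 110×40 = 23400.

23400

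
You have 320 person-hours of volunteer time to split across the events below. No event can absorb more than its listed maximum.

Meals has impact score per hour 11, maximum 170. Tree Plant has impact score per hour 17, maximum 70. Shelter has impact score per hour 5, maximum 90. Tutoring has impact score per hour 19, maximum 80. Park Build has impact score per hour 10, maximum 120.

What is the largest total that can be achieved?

4580

Order the events by impact score per hour: Tutoring 19 > Tree Plant 17 > Meals 11 > Park Build 10 > Shelter 5.
Tutoring takes 80 to reach its cap of 80 — 240 left.
Tree Plant takes 70 to reach its cap of 70 — 170 left.
Meals: +170 to 170 (cap) — 0 left.
Total = 11×170 + 17×70 + 19×80 = 4580.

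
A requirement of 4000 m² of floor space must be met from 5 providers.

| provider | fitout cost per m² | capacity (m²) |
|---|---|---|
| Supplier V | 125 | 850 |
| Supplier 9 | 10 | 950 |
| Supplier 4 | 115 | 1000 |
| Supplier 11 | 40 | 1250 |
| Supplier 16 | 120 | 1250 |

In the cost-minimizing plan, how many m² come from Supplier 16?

Use providers in increasing cost order.
Supplier 9 (10): use full 950 → 3050 m² to go.
Take 1250 from Supplier 11 at 40 → need 1800 more.
Take 1000 from Supplier 4 at 115 → need 800 more.
Supplier 16 at 120: take 800 of its 1250 → requirement met.
Supplier V: unused.

800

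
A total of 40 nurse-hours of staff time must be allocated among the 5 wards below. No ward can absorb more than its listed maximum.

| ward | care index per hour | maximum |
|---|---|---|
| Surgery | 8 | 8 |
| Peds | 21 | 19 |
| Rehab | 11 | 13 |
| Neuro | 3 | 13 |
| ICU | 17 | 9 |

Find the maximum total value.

Highest care index per hour first: Peds 21 > ICU 17 > Rehab 11 > Surgery 8 > Neuro 3.
Peds takes 19 to reach its cap of 19 ; 21 left.
Give ICU 9 to hit its cap of 9 ; 12 left.
Rehab: +12 (room for 13) → 12. Pool exhausted.
Total = 21×19 + 11×12 + 17×9 = 684.

684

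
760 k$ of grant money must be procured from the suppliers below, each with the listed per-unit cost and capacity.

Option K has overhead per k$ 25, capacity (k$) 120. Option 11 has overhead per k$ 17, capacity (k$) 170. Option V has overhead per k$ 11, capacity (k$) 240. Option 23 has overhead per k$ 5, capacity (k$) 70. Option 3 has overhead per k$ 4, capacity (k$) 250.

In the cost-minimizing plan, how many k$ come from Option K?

Fill from the cheapest supplier first.
Option 3 at 4: take all 250 k$ → 510 still needed.
Option 23 (5): use full 70 → 440 k$ to go.
Option V (11): use full 240 → 200 k$ to go.
Option 11 at 17: take all 170 k$ → 30 still needed.
Option K at 25: take 30 of its 120 → requirement met.

30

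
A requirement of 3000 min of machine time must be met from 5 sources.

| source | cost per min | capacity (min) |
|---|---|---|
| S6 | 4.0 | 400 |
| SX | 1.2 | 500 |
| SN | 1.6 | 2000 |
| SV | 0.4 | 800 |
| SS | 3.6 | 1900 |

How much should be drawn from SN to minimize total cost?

Use sources in increasing cost order.
SV (0.4): use full 800 ; 2200 min to go.
Take 500 from SX at 1.2 ; need 1700 more.
SN (1.6): take the remaining 1700 ; done.
SS, S6: unused.

1700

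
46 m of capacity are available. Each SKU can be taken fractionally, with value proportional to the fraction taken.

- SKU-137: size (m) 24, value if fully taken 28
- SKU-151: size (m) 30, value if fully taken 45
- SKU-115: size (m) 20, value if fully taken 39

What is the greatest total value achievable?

Sort by value density: SKU-115 39/20≈1.95, SKU-151 45/30≈1.5, SKU-137 28/24≈1.17.
SKU-115: take in full, 20 m for value 39 — 26 left.
Fill the last 26 m with part of SKU-151: 26/30 of it earns 39.
Total value = 78.

78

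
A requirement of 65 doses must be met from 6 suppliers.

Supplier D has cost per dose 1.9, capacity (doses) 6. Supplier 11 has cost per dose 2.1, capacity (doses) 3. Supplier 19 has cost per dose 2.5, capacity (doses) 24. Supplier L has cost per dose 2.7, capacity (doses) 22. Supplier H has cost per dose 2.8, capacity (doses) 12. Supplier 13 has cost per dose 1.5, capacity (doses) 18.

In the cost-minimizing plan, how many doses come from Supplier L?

Use suppliers in increasing cost order.
Take 18 from Supplier 13 at 1.5 — need 47 more.
Supplier D at 1.9: take all 6 doses — 41 still needed.
Supplier 11 (2.1): use full 3 — 38 doses to go.
Supplier 19 (2.5): use full 24 — 14 doses to go.
Supplier L (2.7): take the remaining 14 — done.
Supplier H: unused.

14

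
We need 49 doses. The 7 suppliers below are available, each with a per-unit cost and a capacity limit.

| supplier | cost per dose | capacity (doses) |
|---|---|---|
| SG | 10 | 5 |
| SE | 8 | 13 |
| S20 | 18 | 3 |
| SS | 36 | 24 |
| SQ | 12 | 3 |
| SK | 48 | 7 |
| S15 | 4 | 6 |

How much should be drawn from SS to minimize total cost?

19

Cheapest first:
Take 6 from S15 at 4 ; need 43 more.
Take 13 from SE at 8 ; need 30 more.
SG at 10: take all 5 doses ; 25 still needed.
SQ at 12: take all 3 doses ; 22 still needed.
S20 at 18: take all 3 doses ; 19 still needed.
Take 19 from SS at 36 to finish.
SK: unused.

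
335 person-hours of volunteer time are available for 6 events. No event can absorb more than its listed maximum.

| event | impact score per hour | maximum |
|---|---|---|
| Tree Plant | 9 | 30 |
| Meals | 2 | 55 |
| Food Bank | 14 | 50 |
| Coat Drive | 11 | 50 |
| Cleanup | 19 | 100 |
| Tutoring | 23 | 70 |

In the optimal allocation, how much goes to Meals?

Order the events by impact score per hour: Tutoring 23 > Cleanup 19 > Food Bank 14 > Coat Drive 11 > Tree Plant 9 > Meals 2.
Tutoring takes 70 to reach its cap of 70 → 265 left.
Give Cleanup 100 to hit its cap of 100 → 165 left.
Give Food Bank 50 to hit its cap of 50 → 115 left.
Give Coat Drive 50 to hit its cap of 50 → 65 left.
Tree Plant: +30 to 30 (cap) → 35 left.
Meals has room for 55 but only 35 remain, so it gets 35.

35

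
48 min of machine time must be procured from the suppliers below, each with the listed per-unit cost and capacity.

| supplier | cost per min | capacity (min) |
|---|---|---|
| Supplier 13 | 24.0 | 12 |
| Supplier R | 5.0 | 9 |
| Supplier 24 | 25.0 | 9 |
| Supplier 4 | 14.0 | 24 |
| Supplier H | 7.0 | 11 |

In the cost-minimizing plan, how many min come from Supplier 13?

4

Use suppliers in increasing cost order.
Supplier R (5.0): use full 9 — 39 min to go.
Supplier H (7.0): use full 11 — 28 min to go.
Supplier 4 (14.0): use full 24 — 4 min to go.
Supplier 13 at 24.0: take 4 of its 12 — requirement met.
Supplier 24: unused.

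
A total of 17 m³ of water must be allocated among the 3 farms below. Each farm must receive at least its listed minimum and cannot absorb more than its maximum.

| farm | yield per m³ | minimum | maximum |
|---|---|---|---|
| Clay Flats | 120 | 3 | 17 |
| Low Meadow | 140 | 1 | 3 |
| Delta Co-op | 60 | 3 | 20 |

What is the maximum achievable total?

1920

Meeting every minimum uses 3+1+3 = 7 m³, leaving 10.
Rank by yield per m³: Low Meadow 140 > Clay Flats 120 > Delta Co-op 60.
Low Meadow: +2 to 3 (cap) — 8 left.
Only 8 left; Clay Flats takes them to reach 11.
Total = 120×11 + 140×3 + 60×3 = 1920.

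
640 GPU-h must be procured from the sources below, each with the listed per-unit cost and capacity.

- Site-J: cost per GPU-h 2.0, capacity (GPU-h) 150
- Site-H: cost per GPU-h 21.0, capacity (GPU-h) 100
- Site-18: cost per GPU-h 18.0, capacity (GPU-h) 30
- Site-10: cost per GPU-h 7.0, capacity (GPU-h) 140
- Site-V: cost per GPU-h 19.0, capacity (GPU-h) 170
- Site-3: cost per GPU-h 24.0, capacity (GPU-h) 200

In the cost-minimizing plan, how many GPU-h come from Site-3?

Use sources in increasing cost order.
Take 150 from Site-J at 2.0 — need 490 more.
Site-10 at 7.0: take all 140 GPU-h — 350 still needed.
Site-18 (18.0): use full 30 — 320 GPU-h to go.
Site-V (19.0): use full 170 — 150 GPU-h to go.
Site-H at 21.0: take all 100 GPU-h — 50 still needed.
Take 50 from Site-3 at 24.0 to finish.

50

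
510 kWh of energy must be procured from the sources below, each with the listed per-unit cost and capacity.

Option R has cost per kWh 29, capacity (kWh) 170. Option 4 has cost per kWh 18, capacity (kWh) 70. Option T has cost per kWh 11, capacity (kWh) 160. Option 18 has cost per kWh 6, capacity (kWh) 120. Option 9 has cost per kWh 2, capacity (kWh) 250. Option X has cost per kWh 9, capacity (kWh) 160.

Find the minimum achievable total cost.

2480

Cheapest first:
Option 9 at 2: take all 250 kWh ; 260 still needed.
Take 120 from Option 18 at 6 ; need 140 more.
Option X at 9: take 140 of its 160 ; requirement met.
Option T, Option 4, Option R: unused.
Cost = 250×2 + 120×6 + 140×9 = 2480.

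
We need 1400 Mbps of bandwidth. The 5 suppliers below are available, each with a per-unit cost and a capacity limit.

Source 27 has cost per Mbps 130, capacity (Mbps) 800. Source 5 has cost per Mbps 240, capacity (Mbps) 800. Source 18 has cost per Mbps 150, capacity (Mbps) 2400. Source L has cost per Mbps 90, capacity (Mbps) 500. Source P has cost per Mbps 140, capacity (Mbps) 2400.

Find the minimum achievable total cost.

Fill from the cheapest supplier first.
Source L at 90: take all 500 Mbps ; 900 still needed.
Source 27 at 130: take all 800 Mbps ; 100 still needed.
Source P (140): take the remaining 100 ; done.
Source 18, Source 5: unused.
Cost = 500×90 + 800×130 + 100×140 = 163000.

163000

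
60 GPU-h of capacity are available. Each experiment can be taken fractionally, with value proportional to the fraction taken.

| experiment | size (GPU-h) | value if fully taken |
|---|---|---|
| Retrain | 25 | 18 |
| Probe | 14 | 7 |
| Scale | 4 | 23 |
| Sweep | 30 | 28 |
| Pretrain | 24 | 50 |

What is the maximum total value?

102.44

Rank by value-to-size ratio: Scale 23/4≈5.75, Pretrain 50/24≈2.08, Sweep 28/30≈0.933, Retrain 18/25≈0.72, Probe 7/14≈0.5.
Take all of Scale (4 GPU-h, value 23) — 56 GPU-h left.
Pretrain: take in full, 24 GPU-h for value 50 — 32 left.
Sweep: take in full, 30 GPU-h for value 28 — 2 left.
2 GPU-h left: a 2/25 share of Retrain gives 18×2/25 = 1.44.
Total value = 102.44.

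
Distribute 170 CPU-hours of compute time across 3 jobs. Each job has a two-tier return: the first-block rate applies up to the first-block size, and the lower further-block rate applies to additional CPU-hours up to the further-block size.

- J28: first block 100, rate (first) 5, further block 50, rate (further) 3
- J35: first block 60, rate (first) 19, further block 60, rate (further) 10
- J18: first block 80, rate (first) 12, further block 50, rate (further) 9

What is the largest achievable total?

Rank every tier by rate: J35/first 19 > J18/first 12 > J35/second 10 > J18/second 9 > J28/first 5 > J28/second 3.
J35 first at 19: fill all 60 — 110 left.
Fill J18 first block (80 at 12) — 30 left.
30 remain; put them into J35 second at 10.
Total = 19×60 + 12×80 + 10×30 = 2400.

2400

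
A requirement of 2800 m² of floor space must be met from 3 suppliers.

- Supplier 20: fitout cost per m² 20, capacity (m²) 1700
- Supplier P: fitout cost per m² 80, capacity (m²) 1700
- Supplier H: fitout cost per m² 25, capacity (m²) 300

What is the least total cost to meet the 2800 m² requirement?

105500

Cheapest first:
Supplier 20 at 20: take all 1700 m² → 1100 still needed.
Supplier H (25): use full 300 → 800 m² to go.
Take 800 from Supplier P at 80 to finish.
Cost = 1700×20 + 300×25 + 800×80 = 105500.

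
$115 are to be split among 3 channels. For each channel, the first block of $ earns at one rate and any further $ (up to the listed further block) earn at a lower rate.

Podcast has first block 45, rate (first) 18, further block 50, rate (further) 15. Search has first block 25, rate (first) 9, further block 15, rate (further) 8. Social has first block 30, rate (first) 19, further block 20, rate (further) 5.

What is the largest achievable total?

Rank every tier by rate: Social/first 19 > Podcast/first 18 > Podcast/second 15 > Search/first 9 > Search/second 8 > Social/second 5.
Social first at 19: fill all 30 → 85 left.
Podcast/first (18): +45 → 40 left.
Podcast/second: +40 of 50 at 15; pool empty.
Total = 19×30 + 18×45 + 15×40 = 1980.

1980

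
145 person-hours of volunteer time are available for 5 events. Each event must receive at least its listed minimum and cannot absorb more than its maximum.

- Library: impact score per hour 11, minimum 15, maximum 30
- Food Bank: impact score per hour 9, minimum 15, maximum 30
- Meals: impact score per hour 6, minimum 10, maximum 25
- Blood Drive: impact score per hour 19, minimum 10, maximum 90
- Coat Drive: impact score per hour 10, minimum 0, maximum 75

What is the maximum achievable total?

2235

Meeting every minimum uses 15+15+10+10+0 = 50 person-hours, leaving 95.
Order the events by impact score per hour: Blood Drive 19 > Library 11 > Coat Drive 10 > Food Bank 9 > Meals 6.
Blood Drive: +80 to 90 (cap) ; 15 left.
Library: +15 to 30 (cap) ; 0 left.
Total = 11×30 + 9×15 + 6×10 + 19×90 = 2235.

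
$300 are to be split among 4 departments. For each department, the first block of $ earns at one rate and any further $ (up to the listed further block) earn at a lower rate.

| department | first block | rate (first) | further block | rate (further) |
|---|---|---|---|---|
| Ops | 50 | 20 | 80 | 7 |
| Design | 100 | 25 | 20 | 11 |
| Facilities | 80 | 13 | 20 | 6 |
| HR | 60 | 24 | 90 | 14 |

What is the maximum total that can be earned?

Rank every tier by rate: Design/tier1 25 > HR/tier1 24 > Ops/tier1 20 > HR/tier2 14 > Facilities/tier1 13 > Design/tier2 11 > Ops/tier2 7 > Facilities/tier2 6.
Design/tier1 (25): +100 ; 200 left.
Fill HR tier1 block (60 at 24) ; 140 left.
Fill Ops tier1 block (50 at 20) ; 90 left.
Fill HR tier2 block (90 at 14) ; 0 left.
Total = 25×100 + 24×60 + 20×50 + 14×90 = 6200.

6200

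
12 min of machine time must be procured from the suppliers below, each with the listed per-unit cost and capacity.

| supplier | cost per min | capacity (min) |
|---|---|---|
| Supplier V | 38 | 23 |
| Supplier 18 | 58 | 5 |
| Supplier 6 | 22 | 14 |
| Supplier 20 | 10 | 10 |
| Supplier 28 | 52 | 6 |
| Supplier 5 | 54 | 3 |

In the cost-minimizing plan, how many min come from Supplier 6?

Cheapest first:
Take 10 from Supplier 20 at 10 ; need 2 more.
Supplier 6 (22): take the remaining 2 ; done.
Supplier V, Supplier 28, Supplier 5, Supplier 18: unused.

2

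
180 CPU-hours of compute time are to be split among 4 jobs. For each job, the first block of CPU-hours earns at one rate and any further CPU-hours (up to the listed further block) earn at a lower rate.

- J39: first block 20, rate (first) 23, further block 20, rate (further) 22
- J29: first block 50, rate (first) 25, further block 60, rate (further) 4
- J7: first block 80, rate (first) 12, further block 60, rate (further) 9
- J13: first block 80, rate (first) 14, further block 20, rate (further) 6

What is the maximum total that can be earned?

Rank every tier by rate: J29/T1 25 > J39/T1 23 > J39/T2 22 > J13/T1 14 > J7/T1 12 > J7/T2 9 > J13/T2 6 > J29/T2 4.
J29 T1 at 25: fill all 50 — 130 left.
J39/T1 (23): +20 — 110 left.
J39 T2 at 22: fill all 20 — 90 left.
J13 T1 at 14: fill all 80 — 10 left.
J7/T1: +10 of 80 at 12; pool empty.
Total = 25×50 + 23×20 + 22×20 + 14×80 + 12×10 = 3390.

3390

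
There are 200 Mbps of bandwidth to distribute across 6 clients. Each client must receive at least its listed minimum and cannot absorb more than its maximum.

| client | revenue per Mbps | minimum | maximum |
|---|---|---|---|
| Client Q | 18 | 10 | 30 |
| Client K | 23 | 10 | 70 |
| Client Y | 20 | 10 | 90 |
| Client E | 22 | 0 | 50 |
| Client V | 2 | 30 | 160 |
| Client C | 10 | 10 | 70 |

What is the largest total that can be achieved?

3650

Meeting every minimum uses 10+10+10+0+30+10 = 70 Mbps, leaving 130.
Highest revenue per Mbps first: Client K 23 > Client E 22 > Client Y 20 > Client Q 18 > Client C 10 > Client V 2.
Give Client K 60 more to hit its cap of 70 ; 70 left.
Client E: +50 to 50 (cap) ; 20 left.
Client Y has room for 80 more but only 20 remain, so it gets 30.
Total = 18×10 + 23×70 + 20×30 + 22×50 + 2×30 + 10×10 = 3650.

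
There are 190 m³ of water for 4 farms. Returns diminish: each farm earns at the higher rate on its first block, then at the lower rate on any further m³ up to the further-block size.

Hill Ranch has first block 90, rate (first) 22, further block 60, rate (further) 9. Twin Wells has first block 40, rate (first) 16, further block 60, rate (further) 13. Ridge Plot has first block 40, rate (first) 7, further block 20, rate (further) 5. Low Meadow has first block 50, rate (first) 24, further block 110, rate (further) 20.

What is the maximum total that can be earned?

Treat each block as its own option and order by rate: Low Meadow/tier1 24 > Hill Ranch/tier1 22 > Low Meadow/tier2 20 > Twin Wells/tier1 16 > Twin Wells/tier2 13 > Hill Ranch/tier2 9 > Ridge Plot/tier1 7 > Ridge Plot/tier2 5.
Fill Low Meadow tier1 block (50 at 24) — 140 left.
Fill Hill Ranch tier1 block (90 at 22) — 50 left.
50 remain; put them into Low Meadow tier2 at 20.
Total = 24×50 + 22×90 + 20×50 = 4180.

4180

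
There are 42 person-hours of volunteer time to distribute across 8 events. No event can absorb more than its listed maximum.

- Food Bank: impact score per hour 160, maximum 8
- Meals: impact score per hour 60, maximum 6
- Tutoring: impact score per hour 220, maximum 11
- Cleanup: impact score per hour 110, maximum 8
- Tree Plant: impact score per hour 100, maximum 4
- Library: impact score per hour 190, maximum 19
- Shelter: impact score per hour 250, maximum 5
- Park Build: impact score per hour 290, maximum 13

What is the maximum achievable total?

Order the events by impact score per hour: Park Build 290 > Shelter 250 > Tutoring 220 > Library 190 > Food Bank 160 > Cleanup 110 > Tree Plant 100 > Meals 60.
Park Build takes 13 to reach its cap of 13 — 29 left.
Shelter takes 5 to reach its cap of 5 — 24 left.
Tutoring: +11 to 11 (cap) — 13 left.
Only 13 left; Library takes them to reach 13.
Total = 220×11 + 190×13 + 250×5 + 290×13 = 9910.

9910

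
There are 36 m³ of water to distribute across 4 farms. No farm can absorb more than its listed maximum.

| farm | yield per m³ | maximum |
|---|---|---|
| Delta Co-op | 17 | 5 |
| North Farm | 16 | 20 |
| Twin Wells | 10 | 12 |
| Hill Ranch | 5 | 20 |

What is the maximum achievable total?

515

Highest yield per m³ first: Delta Co-op 17 > North Farm 16 > Twin Wells 10 > Hill Ranch 5.
Delta Co-op takes 5 to reach its cap of 5 → 31 left.
Give North Farm 20 to hit its cap of 20 → 11 left.
Twin Wells: +11 (room for 12) → 11. Pool exhausted.
Total = 17×5 + 16×20 + 10×11 = 515.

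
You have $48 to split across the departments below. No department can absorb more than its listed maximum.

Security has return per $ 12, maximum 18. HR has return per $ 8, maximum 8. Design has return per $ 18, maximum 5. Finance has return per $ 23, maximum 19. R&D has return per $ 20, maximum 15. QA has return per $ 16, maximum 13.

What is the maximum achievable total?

971

Rank by return per $: Finance 23 > R&D 20 > Design 18 > QA 16 > Security 12 > HR 8.
Finance takes 19 to reach its cap of 19 — 29 left.
Give R&D 15 to hit its cap of 15 — 14 left.
Design: +5 to 5 (cap) — 9 left.
Only 9 left; QA takes them to reach 9.
Total = 18×5 + 23×19 + 20×15 + 16×9 = 971.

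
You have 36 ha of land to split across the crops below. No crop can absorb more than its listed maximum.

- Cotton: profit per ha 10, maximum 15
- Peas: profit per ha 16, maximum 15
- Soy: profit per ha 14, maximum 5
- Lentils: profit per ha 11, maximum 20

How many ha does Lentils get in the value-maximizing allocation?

Rank by profit per ha: Peas 16 > Soy 14 > Lentils 11 > Cotton 10.
Peas takes 15 to reach its cap of 15 — 21 left.
Soy takes 5 to reach its cap of 5 — 16 left.
Only 16 left; Lentils takes them to reach 16.

16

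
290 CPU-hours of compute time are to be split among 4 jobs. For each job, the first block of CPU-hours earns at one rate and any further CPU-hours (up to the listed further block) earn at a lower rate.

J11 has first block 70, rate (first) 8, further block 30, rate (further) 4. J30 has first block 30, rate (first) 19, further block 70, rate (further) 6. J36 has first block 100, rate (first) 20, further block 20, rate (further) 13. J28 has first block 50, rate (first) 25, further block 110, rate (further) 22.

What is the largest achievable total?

6240

Rank every tier by rate: J28/first 25 > J28/second 22 > J36/first 20 > J30/first 19 > J36/second 13 > J11/first 8 > J30/second 6 > J11/second 4.
Fill J28 first block (50 at 25) ; 240 left.
J28 second at 22: fill all 110 ; 130 left.
J36 first at 20: fill all 100 ; 30 left.
J30/first (19): +30 ; 0 left.
Total = 25×50 + 22×110 + 20×100 + 19×30 = 6240.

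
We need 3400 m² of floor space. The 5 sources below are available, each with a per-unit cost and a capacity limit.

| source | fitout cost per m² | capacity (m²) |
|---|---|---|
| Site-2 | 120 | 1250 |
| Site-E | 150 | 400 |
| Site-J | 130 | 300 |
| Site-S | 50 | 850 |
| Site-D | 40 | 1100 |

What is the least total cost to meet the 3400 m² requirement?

262500

Use sources in increasing cost order.
Site-D at 40: take all 1100 m² → 2300 still needed.
Site-S (50): use full 850 → 1450 m² to go.
Site-2 at 120: take all 1250 m² → 200 still needed.
Site-J at 130: take 200 of its 300 → requirement met.
Site-E: unused.
Cost = 1100×40 + 850×50 + 1250×120 + 200×130 = 262500.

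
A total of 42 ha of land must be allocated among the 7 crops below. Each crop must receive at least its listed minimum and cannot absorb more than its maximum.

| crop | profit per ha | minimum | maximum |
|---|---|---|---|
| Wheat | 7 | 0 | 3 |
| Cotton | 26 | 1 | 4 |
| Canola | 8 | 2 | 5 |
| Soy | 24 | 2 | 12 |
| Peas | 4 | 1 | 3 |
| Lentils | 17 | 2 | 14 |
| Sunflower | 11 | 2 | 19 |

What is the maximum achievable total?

749

Meeting every minimum uses 0+1+2+2+1+2+2 = 10 ha, leaving 32.
Highest profit per ha first: Cotton 26 > Soy 24 > Lentils 17 > Sunflower 11 > Canola 8 > Wheat 7 > Peas 4.
Cotton takes 3 more to reach its cap of 4 ; 29 left.
Give Soy 10 more to hit its cap of 12 ; 19 left.
Give Lentils 12 more to hit its cap of 14 ; 7 left.
Only 7 left; Sunflower takes them to reach 9.
Total = 26×4 + 8×2 + 24×12 + 4×1 + 17×14 + 11×9 = 749.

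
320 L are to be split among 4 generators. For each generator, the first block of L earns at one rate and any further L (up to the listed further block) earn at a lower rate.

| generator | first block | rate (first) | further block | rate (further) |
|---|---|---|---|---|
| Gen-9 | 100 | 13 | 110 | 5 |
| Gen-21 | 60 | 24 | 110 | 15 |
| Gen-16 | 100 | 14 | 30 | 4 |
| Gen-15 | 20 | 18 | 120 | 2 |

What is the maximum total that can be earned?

5240

Treat each block as its own option and order by rate: Gen-21/T1 24 > Gen-15/T1 18 > Gen-21/T2 15 > Gen-16/T1 14 > Gen-9/T1 13 > Gen-9/T2 5 > Gen-16/T2 4 > Gen-15/T2 2.
Fill Gen-21 T1 block (60 at 24) ; 260 left.
Gen-15/T1 (18): +20 ; 240 left.
Gen-21/T2 (15): +110 ; 130 left.
Gen-16 T1 at 14: fill all 100 ; 30 left.
30 remain; put them into Gen-9 T1 at 13.
Total = 24×60 + 18×20 + 15×110 + 14×100 + 13×30 = 5240.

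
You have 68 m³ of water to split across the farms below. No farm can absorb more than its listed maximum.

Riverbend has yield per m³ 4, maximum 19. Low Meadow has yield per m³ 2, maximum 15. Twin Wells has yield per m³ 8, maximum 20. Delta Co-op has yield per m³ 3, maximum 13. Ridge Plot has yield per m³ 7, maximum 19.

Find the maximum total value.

399

Order the farms by yield per m³: Twin Wells 8 > Ridge Plot 7 > Riverbend 4 > Delta Co-op 3 > Low Meadow 2.
Twin Wells takes 20 to reach its cap of 20 ; 48 left.
Give Ridge Plot 19 to hit its cap of 19 ; 29 left.
Riverbend: +19 to 19 (cap) ; 10 left.
Only 10 left; Delta Co-op takes them to reach 10.
Total = 4×19 + 8×20 + 3×10 + 7×19 = 399.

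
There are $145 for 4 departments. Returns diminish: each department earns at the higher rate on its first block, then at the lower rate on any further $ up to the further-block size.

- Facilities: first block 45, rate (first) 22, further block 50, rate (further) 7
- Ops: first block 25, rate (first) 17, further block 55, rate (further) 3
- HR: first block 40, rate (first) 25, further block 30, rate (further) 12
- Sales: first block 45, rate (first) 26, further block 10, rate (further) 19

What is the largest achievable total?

Rank every tier by rate: Sales/T1 26 > HR/T1 25 > Facilities/T1 22 > Sales/T2 19 > Ops/T1 17 > HR/T2 12 > Facilities/T2 7 > Ops/T2 3.
Fill Sales T1 block (45 at 26) — 100 left.
HR T1 at 25: fill all 40 — 60 left.
Facilities/T1 (22): +45 — 15 left.
Sales/T2 (19): +10 — 5 left.
Ops/T1: +5 of 25 at 17; pool empty.
Total = 26×45 + 25×40 + 22×45 + 19×10 + 17×5 = 3435.

3435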